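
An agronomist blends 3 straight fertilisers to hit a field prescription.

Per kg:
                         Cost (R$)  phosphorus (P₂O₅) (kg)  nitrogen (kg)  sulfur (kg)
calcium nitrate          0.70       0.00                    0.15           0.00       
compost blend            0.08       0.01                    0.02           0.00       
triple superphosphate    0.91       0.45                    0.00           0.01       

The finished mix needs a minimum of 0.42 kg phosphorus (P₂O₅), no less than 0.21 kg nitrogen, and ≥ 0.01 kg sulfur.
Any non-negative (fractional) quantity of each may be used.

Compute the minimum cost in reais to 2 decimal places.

Treat it as an LP. Let x1 = kg of calcium nitrate, x2 = kg of compost blend, x3 = kg of triple superphosphate.
Minimize 0.7x1 + 0.08x2 + 0.91x3 subject to:
  0.01x2 + 0.45x3 ≥ 0.42   (phosphorus (P₂O₅))
  0.15x1 + 0.02x2 ≥ 0.21   (nitrogen)
  0.01x3 ≥ 0.01   (sulfur)
  x1, x2, x3 ≥ 0.
The minimum-cost mix takes nothing from calcium nitrate — only compost blend, triple superphosphate. There the nitrogen and sulfur constraints are tight.
Solving gives x2 = 10.5, x3 = 1.
Hence cost = 0.08·10.5 + 0.91·1 = R$1.7500.

R$1.75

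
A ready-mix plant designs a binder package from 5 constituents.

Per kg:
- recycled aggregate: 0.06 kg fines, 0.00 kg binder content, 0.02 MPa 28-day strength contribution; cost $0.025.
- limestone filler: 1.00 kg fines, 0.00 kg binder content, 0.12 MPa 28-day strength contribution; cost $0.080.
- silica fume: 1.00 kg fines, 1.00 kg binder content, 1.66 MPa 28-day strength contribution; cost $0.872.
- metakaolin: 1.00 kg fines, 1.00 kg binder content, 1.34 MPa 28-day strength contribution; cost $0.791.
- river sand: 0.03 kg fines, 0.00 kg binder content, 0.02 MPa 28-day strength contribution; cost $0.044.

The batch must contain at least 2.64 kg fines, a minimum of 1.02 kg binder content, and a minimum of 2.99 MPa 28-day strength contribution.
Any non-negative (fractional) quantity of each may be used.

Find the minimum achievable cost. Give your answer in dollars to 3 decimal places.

$1.586

Let x1 = kg of recycled aggregate, x2 = kg of limestone filler, x3 = kg of silica fume, x4 = kg of metakaolin, x5 = kg of river sand.
min 0.025x1 + 0.08x2 + 0.872x3 + 0.791x4 + 0.044x5 subject to:
  0.06x1 + 1x2 + 1x3 + 1x4 + 0.03x5 ≥ 2.64   (fines)
  1x3 + 1x4 ≥ 1.02   (binder content)
  0.02x1 + 0.12x2 + 1.66x3 + 1.34x4 + 0.02x5 ≥ 2.99   (28-day strength contribution)
  x1, x2, x3, x4, x5 ≥ 0.
The minimum-cost mix takes nothing from recycled aggregate, metakaolin, river sand — only limestone filler, silica fume. Binding constraints: fines and 28-day strength contribution.
Optimal quantities: limestone filler = 0.9042 kg, silica fume = 1.736 kg.
Cost = 0.08·0.9042 + 0.872·1.736 = 1.58613.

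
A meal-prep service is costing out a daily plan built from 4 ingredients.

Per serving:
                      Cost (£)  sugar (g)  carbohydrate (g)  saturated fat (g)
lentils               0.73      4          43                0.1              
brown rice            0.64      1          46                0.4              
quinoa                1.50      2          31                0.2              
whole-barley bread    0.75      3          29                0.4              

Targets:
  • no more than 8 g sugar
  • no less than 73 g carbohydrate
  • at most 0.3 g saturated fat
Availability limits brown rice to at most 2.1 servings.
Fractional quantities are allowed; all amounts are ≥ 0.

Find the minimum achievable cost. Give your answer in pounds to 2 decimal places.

£1.18

Let x1 = servings of lentils, x2 = servings of brown rice, x3 = servings of quinoa, x4 = servings of whole-barley bread.
min 0.73x1 + 0.64x2 + 1.5x3 + 0.75x4 with:
  4x1 + 1x2 + 2x3 + 3x4 ≤ 8   (sugar)
  43x1 + 46x2 + 31x3 + 29x4 ≥ 73   (carbohydrate)
  0.1x1 + 0.4x2 + 0.2x3 + 0.4x4 ≤ 0.3   (saturated fat)
  x2 ≤ 2.1
  x1, x2, x3, x4 ≥ 0.
The optimal basis is {lentils, brown rice}; quinoa, whole-barley bread drop out. The carbohydrate and saturated fat requirements are met with equality.
Optimal quantities: lentils = 1.222 servings, brown rice = 0.4444 servings.
Cost = 0.73·1.222 + 0.64·0.4444 = 1.1765.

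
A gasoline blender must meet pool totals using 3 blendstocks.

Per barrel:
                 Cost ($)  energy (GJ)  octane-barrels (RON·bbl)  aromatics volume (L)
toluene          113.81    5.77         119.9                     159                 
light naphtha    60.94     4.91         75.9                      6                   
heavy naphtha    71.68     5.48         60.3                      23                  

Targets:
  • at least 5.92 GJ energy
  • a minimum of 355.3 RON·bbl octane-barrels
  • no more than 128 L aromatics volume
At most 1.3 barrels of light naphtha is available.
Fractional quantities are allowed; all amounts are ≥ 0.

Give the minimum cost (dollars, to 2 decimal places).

$378.63

Treat it as an LP. Let x1 = barrels of toluene, x2 = barrels of light naphtha, x3 = barrels of heavy naphtha.
Minimize 113.81x1 + 60.94x2 + 71.68x3 s.t.:
  5.77x1 + 4.91x2 + 5.48x3 ≥ 5.92   (energy)
  119.9x1 + 75.9x2 + 60.3x3 ≥ 355.3   (octane-barrels)
  159x1 + 6x2 + 23x3 ≤ 128   (aromatics volume)
  x2 ≤ 1.3
  x1, x2, x3 ≥ 0.
All 3 inputs are positive at the optimum. Binding constraints: octane-barrels, aromatics volume, the light naphtha cap.
So toluene = 0.19701 barrels, light naphtha = 1.3 barrels, heavy naphtha = 3.8642 barrels.
Hence cost = 113.81·0.19701 + 60.94·1.3 + 71.68·3.8642 = $378.6296.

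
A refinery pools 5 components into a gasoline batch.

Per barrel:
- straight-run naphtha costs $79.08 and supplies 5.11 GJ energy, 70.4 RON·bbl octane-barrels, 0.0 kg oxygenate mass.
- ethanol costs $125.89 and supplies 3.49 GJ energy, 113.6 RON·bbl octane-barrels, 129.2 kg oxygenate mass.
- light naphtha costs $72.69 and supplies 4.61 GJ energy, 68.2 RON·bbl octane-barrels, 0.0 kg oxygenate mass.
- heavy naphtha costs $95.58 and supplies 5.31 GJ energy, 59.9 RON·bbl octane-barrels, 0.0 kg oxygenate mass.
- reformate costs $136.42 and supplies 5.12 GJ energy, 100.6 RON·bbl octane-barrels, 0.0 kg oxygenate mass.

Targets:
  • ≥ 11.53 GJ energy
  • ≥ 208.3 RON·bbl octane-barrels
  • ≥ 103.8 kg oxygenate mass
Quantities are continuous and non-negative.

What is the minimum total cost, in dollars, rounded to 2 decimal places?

Set it up as a linear program. Let x1 = barrels of straight-run naphtha, x2 = barrels of ethanol, x3 = barrels of light naphtha, x4 = barrels of heavy naphtha, x5 = barrels of reformate.
min 79.08x1 + 125.89x2 + 72.69x3 + 95.58x4 + 136.42x5 subject to:
  5.11x1 + 3.49x2 + 4.61x3 + 5.31x4 + 5.12x5 ≥ 11.53   (energy)
  70.4x1 + 113.6x2 + 68.2x3 + 59.9x4 + 100.6x5 ≥ 208.3   (octane-barrels)
  129.2x2 ≥ 103.8   (oxygenate mass)
  x1, x2, x3, x4, x5 ≥ 0.
The optimal basis is {straight-run naphtha, ethanol}; light naphtha, heavy naphtha, reformate drop out. There the energy and oxygenate mass constraints are tight.
That vertex is x1 = 1.70765, x2 = 0.803406.
Cost = 79.08·1.70765 + 125.89·0.803406 = 236.1817.

$236.18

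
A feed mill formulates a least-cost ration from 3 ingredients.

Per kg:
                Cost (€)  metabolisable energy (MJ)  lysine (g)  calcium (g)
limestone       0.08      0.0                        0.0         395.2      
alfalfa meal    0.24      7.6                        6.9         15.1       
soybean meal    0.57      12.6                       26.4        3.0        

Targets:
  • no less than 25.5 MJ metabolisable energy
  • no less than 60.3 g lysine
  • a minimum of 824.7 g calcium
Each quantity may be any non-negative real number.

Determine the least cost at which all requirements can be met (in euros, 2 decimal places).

Let x1 = kg of limestone, x2 = kg of alfalfa meal, x3 = kg of soybean meal.
min 0.08x1 + 0.24x2 + 0.57x3 with:
  7.6x2 + 12.6x3 ≥ 25.5   (metabolisable energy)
  6.9x2 + 26.4x3 ≥ 60.3   (lysine)
  395.2x1 + 15.1x2 + 3x3 ≥ 824.7   (calcium)
  x1, x2, x3 ≥ 0.
The cheapest feasible vertex uses only limestone, soybean meal; alfalfa meal is not used. Binding constraints: lysine and calcium.
Optimal quantities: limestone = 2.069 kg, soybean meal = 2.284 kg.
Hence cost = 0.08·2.069 + 0.57·2.284 = €1.4674.

€1.47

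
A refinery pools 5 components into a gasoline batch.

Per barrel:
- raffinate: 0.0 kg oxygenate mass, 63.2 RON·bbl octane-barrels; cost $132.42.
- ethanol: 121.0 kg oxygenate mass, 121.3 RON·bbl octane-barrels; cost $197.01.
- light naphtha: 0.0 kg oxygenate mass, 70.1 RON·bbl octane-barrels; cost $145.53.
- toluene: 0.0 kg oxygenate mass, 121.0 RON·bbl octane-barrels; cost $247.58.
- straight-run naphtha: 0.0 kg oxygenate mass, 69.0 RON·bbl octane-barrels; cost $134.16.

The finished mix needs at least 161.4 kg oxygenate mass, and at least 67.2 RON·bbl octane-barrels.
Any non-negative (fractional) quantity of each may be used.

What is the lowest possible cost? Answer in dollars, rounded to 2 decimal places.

Let x1 = barrels of raffinate, x2 = barrels of ethanol, x3 = barrels of light naphtha, x4 = barrels of toluene, x5 = barrels of straight-run naphtha.
Minimise 132.42x1 + 197.01x2 + 145.53x3 + 247.58x4 + 134.16x5 s.t.:
  121x2 ≥ 161.4   (oxygenate mass)
  63.2x1 + 121.3x2 + 70.1x3 + 121x4 + 69x5 ≥ 67.2   (octane-barrels)
  x1, x2, x3, x4, x5 ≥ 0.
The cheapest feasible vertex uses only ethanol; raffinate, light naphtha, toluene, straight-run naphtha are not used. There the oxygenate mass constraint is tight.
Optimal quantities: ethanol = 1.3339 barrels.
Cost = 197.01·1.3339 = 262.7916.

$262.79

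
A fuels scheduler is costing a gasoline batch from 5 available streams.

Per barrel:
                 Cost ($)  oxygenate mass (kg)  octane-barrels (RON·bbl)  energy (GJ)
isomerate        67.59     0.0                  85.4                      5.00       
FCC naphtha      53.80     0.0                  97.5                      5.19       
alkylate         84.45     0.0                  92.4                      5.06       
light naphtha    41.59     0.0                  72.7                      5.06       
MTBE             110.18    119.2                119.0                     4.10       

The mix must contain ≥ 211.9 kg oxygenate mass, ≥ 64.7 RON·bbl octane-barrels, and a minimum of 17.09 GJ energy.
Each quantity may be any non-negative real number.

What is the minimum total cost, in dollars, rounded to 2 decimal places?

Let x1 = barrels of isomerate, x2 = barrels of FCC naphtha, x3 = barrels of alkylate, x4 = barrels of light naphtha, x5 = barrels of MTBE.
min 67.59x1 + 53.8x2 + 84.45x3 + 41.59x4 + 110.18x5 with:
  119.2x5 ≥ 211.9   (oxygenate mass)
  85.4x1 + 97.5x2 + 92.4x3 + 72.7x4 + 119x5 ≥ 64.7   (octane-barrels)
  5x1 + 5.19x2 + 5.06x3 + 5.06x4 + 4.1x5 ≥ 17.09   (energy)
  x1, x2, x3, x4, x5 ≥ 0.
The minimum-cost mix takes nothing from isomerate, FCC naphtha, alkylate — only light naphtha, MTBE. There the oxygenate mass and energy constraints are tight.
So light naphtha = 1.9371 barrels, MTBE = 1.7777 barrels.
Objective = 41.59·1.9371 + 110.18·1.7777 = 276.4310.

$276.43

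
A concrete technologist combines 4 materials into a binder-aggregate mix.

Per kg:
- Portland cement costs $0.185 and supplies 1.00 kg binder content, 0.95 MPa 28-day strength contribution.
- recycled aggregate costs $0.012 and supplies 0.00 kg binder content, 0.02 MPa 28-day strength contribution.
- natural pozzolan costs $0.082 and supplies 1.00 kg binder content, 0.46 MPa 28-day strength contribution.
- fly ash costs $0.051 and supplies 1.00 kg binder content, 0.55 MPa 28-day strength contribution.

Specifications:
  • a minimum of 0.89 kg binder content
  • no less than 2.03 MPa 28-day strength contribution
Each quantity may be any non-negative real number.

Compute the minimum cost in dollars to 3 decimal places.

Let x1 = kg of Portland cement, x2 = kg of recycled aggregate, x3 = kg of natural pozzolan, x4 = kg of fly ash.
Minimize 0.185x1 + 0.012x2 + 0.082x3 + 0.051x4 subject to:
  1x1 + 1x3 + 1x4 ≥ 0.89   (binder content)
  0.95x1 + 0.02x2 + 0.46x3 + 0.55x4 ≥ 2.03   (28-day strength contribution)
  x1, x2, x3, x4 ≥ 0.
The cheapest feasible vertex uses only fly ash; Portland cement, recycled aggregate, natural pozzolan are not used. The 28-day strength contribution requirement is met with equality.
That vertex is x4 = 3.691.
Total cost: 0.051·3.691 = 0.18824.

$0.188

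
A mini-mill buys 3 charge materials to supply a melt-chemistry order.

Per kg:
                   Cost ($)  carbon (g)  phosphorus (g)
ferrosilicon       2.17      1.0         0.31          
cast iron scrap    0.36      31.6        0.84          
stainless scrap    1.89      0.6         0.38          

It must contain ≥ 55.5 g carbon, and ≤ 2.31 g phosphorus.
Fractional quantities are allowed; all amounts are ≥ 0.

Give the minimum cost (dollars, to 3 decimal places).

Let x1 = kg of ferrosilicon, x2 = kg of cast iron scrap, x3 = kg of stainless scrap.
Minimize 2.17x1 + 0.36x2 + 1.89x3 s.t.:
  1x1 + 31.6x2 + 0.6x3 ≥ 55.5   (carbon)
  0.31x1 + 0.84x2 + 0.38x3 ≤ 2.31   (phosphorus)
  x1, x2, x3 ≥ 0.
The cheapest feasible vertex uses only cast iron scrap; ferrosilicon, stainless scrap are not used. The carbon requirement is met with equality.
Solving gives x2 = 1.756.
Cost = 0.36·1.756 = 0.63216.

$0.632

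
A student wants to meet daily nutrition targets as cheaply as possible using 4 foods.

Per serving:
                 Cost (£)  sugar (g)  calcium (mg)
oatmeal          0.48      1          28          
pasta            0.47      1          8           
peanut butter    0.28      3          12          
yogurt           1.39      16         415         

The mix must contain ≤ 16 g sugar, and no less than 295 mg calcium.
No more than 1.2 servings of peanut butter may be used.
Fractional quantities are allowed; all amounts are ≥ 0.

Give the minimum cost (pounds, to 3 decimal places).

£0.988

This is a linear program. Let x1 = servings of oatmeal, x2 = servings of pasta, x3 = servings of peanut butter, x4 = servings of yogurt.
Minimize 0.48x1 + 0.47x2 + 0.28x3 + 1.39x4 with:
  1x1 + 1x2 + 3x3 + 16x4 ≤ 16   (sugar)
  28x1 + 8x2 + 12x3 + 415x4 ≥ 295   (calcium)
  x3 ≤ 1.2
  x1, x2, x3, x4 ≥ 0.
At the optimum only yogurt is positive (oatmeal, pasta, peanut butter = 0). The calcium requirement is met with equality.
That vertex is x4 = 0.7108.
Objective = 1.39·0.7108 = 0.98801.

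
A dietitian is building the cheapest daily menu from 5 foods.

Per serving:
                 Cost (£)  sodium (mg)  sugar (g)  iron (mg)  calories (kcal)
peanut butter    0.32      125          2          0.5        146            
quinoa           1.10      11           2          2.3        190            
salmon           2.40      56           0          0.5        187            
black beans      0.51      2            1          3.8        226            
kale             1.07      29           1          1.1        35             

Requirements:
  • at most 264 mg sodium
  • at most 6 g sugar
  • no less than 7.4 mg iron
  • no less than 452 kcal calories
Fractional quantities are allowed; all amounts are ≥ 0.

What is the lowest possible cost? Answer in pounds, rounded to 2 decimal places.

Set it up as a linear program. Let x1 = servings of peanut butter, x2 = servings of quinoa, x3 = servings of salmon, x4 = servings of black beans, x5 = servings of kale.
Minimise 0.32x1 + 1.1x2 + 2.4x3 + 0.51x4 + 1.07x5 with:
  125x1 + 11x2 + 56x3 + 2x4 + 29x5 ≤ 264   (sodium)
  2x1 + 2x2 + 1x4 + 1x5 ≤ 6   (sugar)
  0.5x1 + 2.3x2 + 0.5x3 + 3.8x4 + 1.1x5 ≥ 7.4   (iron)
  146x1 + 190x2 + 187x3 + 226x4 + 35x5 ≥ 452   (calories)
  x1, x2, x3, x4, x5 ≥ 0.
At the optimum only peanut butter, black beans are positive (quinoa, salmon, kale = 0). The iron and calories requirements are met with equality.
So peanut butter = 0.1023 servings, black beans = 1.934 servings.
Total cost: 0.32·0.1023 + 0.51·1.934 = 1.0191.

£1.02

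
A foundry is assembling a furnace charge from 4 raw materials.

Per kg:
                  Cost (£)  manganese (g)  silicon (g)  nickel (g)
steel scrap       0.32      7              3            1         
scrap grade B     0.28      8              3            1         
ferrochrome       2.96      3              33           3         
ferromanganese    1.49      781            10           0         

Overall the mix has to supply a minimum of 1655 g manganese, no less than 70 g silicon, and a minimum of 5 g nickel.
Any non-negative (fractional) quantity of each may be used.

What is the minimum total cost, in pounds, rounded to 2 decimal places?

£7.54

Set it up as a linear program. Let x1 = kg of steel scrap, x2 = kg of scrap grade B, x3 = kg of ferrochrome, x4 = kg of ferromanganese.
min 0.32x1 + 0.28x2 + 2.96x3 + 1.49x4 with:
  7x1 + 8x2 + 3x3 + 781x4 ≥ 1655   (manganese)
  3x1 + 3x2 + 33x3 + 10x4 ≥ 70   (silicon)
  1x1 + 1x2 + 3x3 ≥ 5   (nickel)
  x1, x2, x3, x4 ≥ 0.
The minimum-cost mix takes nothing from steel scrap — only scrap grade B, ferrochrome, ferromanganese. Binding constraints: manganese, silicon, nickel.
So scrap grade B = 0.7574 kg, ferrochrome = 1.414 kg, ferromanganese = 2.106 kg.
Hence cost = 0.28·0.7574 + 2.96·1.414 + 1.49·2.106 = £7.5355.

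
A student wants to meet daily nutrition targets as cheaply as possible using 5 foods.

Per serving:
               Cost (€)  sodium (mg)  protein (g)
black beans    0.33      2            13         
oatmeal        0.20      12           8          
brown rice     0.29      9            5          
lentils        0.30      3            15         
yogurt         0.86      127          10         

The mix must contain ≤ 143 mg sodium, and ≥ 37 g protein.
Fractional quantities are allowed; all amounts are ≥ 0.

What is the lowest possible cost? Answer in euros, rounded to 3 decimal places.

Let x1 = servings of black beans, x2 = servings of oatmeal, x3 = servings of brown rice, x4 = servings of lentils, x5 = servings of yogurt.
min 0.33x1 + 0.2x2 + 0.29x3 + 0.3x4 + 0.86x5 subject to:
  2x1 + 12x2 + 9x3 + 3x4 + 127x5 ≤ 143   (sodium)
  13x1 + 8x2 + 5x3 + 15x4 + 10x5 ≥ 37   (protein)
  x1, x2, x3, x4, x5 ≥ 0.
The minimum-cost mix takes nothing from black beans, oatmeal, brown rice, yogurt — only lentils. Binding constraint: protein.
That vertex is x4 = 2.467.
Total cost: 0.3·2.467 = 0.74010.

€0.740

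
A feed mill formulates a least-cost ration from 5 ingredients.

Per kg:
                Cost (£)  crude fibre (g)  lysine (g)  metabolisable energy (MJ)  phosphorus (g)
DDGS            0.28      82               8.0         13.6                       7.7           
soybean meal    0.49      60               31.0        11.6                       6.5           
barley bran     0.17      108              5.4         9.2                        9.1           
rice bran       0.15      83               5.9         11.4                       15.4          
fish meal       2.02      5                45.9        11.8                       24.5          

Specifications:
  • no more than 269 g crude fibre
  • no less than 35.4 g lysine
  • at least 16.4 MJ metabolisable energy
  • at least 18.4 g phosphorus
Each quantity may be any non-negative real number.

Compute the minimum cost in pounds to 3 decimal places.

Let x1 = kg of DDGS, x2 = kg of soybean meal, x3 = kg of barley bran, x4 = kg of rice bran, x5 = kg of fish meal.
Minimize 0.28x1 + 0.49x2 + 0.17x3 + 0.15x4 + 2.02x5 s.t.:
  82x1 + 60x2 + 108x3 + 83x4 + 5x5 ≤ 269   (crude fibre)
  8x1 + 31x2 + 5.4x3 + 5.9x4 + 45.9x5 ≥ 35.4   (lysine)
  13.6x1 + 11.6x2 + 9.2x3 + 11.4x4 + 11.8x5 ≥ 16.4   (metabolisable energy)
  7.7x1 + 6.5x2 + 9.1x3 + 15.4x4 + 24.5x5 ≥ 18.4   (phosphorus)
  x1, x2, x3, x4, x5 ≥ 0.
At the optimum only soybean meal, rice bran are positive (DDGS, barley bran, fish meal = 0). Binding constraints: lysine and phosphorus.
That vertex is x2 = 0.9944, x4 = 0.7751.
Total cost: 0.49·0.9944 + 0.15·0.7751 = 0.60352.

£0.604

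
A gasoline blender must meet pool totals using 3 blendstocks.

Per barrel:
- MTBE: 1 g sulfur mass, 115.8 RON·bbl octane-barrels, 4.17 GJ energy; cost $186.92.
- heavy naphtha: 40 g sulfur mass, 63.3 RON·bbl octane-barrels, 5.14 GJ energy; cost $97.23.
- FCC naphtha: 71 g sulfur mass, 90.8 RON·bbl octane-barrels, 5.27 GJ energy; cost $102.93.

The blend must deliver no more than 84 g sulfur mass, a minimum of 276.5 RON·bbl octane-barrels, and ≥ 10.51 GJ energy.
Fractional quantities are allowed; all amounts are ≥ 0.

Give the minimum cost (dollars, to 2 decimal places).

This is a linear program. Let x1 = barrels of MTBE, x2 = barrels of heavy naphtha, x3 = barrels of FCC naphtha.
Minimise 186.92x1 + 97.23x2 + 102.93x3 with:
  1x1 + 40x2 + 71x3 ≤ 84   (sulfur mass)
  115.8x1 + 63.3x2 + 90.8x3 ≥ 276.5   (octane-barrels)
  4.17x1 + 5.14x2 + 5.27x3 ≥ 10.51   (energy)
  x1, x2, x3 ≥ 0.
The minimum-cost mix takes nothing from heavy naphtha — only MTBE, FCC naphtha. Binding constraints: sulfur mass and octane-barrels.
So MTBE = 1.4764 barrels, FCC naphtha = 1.1623 barrels.
Total cost: 186.92·1.4764 + 102.93·1.1623 = 395.6042.

$395.60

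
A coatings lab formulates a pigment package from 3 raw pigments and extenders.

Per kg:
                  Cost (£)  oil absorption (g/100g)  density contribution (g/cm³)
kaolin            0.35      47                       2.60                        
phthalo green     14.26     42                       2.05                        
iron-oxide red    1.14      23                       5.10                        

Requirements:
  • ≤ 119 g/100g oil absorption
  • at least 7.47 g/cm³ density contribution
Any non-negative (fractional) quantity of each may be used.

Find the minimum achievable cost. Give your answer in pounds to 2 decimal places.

Treat it as an LP. Let x1 = kg of kaolin, x2 = kg of phthalo green, x3 = kg of iron-oxide red.
min 0.35x1 + 14.26x2 + 1.14x3 subject to:
  47x1 + 42x2 + 23x3 ≤ 119   (oil absorption)
  2.6x1 + 2.05x2 + 5.1x3 ≥ 7.47   (density contribution)
  x1, x2, x3 ≥ 0.
The minimum-cost mix takes nothing from phthalo green — only kaolin, iron-oxide red. Binding constraints: oil absorption and density contribution.
Solving gives x1 = 2.419, x3 = 0.2317.
Cost = 0.35·2.419 + 1.14·0.2317 = 1.1108.

£1.11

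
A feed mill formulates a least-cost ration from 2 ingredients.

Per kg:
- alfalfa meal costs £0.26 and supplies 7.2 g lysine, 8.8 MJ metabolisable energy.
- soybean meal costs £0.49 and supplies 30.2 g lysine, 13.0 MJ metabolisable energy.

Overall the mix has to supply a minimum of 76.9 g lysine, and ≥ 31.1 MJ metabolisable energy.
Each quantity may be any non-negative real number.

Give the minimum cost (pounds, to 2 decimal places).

£1.25

Let x1 = kg of alfalfa meal, x2 = kg of soybean meal.
Minimize 0.26x1 + 0.49x2 subject to:
  7.2x1 + 30.2x2 ≥ 76.9   (lysine)
  8.8x1 + 13x2 ≥ 31.1   (metabolisable energy)
  x1, x2 ≥ 0.
At the optimum only soybean meal is positive (alfalfa meal = 0). Binding constraint: lysine.
Solving gives x2 = 2.546.
Hence cost = 0.49·2.546 = £1.2475.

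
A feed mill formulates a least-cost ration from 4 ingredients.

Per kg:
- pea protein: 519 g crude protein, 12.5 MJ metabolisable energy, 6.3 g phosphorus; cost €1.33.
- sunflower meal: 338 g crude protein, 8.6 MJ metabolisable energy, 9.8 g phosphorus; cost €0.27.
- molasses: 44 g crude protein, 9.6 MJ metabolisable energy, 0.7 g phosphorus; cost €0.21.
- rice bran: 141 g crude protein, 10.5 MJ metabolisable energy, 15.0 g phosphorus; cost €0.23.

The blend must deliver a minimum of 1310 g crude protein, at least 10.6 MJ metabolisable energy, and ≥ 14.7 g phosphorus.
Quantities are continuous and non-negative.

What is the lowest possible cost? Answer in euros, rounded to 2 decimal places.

Let x1 = kg of pea protein, x2 = kg of sunflower meal, x3 = kg of molasses, x4 = kg of rice bran.
Minimize 1.33x1 + 0.27x2 + 0.21x3 + 0.23x4 s.t.:
  519x1 + 338x2 + 44x3 + 141x4 ≥ 1310   (crude protein)
  12.5x1 + 8.6x2 + 9.6x3 + 10.5x4 ≥ 10.6   (metabolisable energy)
  6.3x1 + 9.8x2 + 0.7x3 + 15x4 ≥ 14.7   (phosphorus)
  x1, x2, x3, x4 ≥ 0.
The optimal basis is {sunflower meal}; pea protein, molasses, rice bran drop out. Binding constraint: crude protein.
Optimal quantities: sunflower meal = 3.876 kg.
Cost = 0.27·3.876 = 1.0465.

€1.05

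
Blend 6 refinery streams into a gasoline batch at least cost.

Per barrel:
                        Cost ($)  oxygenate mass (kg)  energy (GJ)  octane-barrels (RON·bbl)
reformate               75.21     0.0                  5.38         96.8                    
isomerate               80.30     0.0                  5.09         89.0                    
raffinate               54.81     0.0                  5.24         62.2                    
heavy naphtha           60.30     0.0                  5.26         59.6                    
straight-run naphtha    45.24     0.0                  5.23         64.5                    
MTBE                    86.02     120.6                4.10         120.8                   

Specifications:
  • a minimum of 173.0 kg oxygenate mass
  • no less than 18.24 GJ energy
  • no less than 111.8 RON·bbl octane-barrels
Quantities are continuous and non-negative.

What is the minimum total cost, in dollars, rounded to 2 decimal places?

Let x1 = barrels of reformate, x2 = barrels of isomerate, x3 = barrels of raffinate, x4 = barrels of heavy naphtha, x5 = barrels of straight-run naphtha, x6 = barrels of MTBE.
Minimise 75.21x1 + 80.3x2 + 54.81x3 + 60.3x4 + 45.24x5 + 86.02x6 subject to:
  120.6x6 ≥ 173   (oxygenate mass)
  5.38x1 + 5.09x2 + 5.24x3 + 5.26x4 + 5.23x5 + 4.1x6 ≥ 18.24   (energy)
  96.8x1 + 89x2 + 62.2x3 + 59.6x4 + 64.5x5 + 120.8x6 ≥ 111.8   (octane-barrels)
  x1, x2, x3, x4, x5, x6 ≥ 0.
The cheapest feasible vertex uses only straight-run naphtha, MTBE; reformate, isomerate, raffinate, heavy naphtha are not used. Binding constraints: oxygenate mass and energy.
That vertex is x5 = 2.363, x6 = 1.4345.
Cost = 45.24·2.363 + 86.02·1.4345 = 230.2978.

$230.30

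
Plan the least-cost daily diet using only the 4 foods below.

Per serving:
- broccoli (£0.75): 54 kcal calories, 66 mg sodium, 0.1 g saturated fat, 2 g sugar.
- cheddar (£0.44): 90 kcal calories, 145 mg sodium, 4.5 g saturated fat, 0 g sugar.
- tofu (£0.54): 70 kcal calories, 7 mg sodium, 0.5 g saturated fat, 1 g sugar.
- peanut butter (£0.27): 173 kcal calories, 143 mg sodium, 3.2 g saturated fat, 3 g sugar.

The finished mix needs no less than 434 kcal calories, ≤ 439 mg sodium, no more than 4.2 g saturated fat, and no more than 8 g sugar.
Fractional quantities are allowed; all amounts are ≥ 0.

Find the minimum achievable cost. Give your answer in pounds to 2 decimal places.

Let x1 = servings of broccoli, x2 = servings of cheddar, x3 = servings of tofu, x4 = servings of peanut butter.
Minimise 0.75x1 + 0.44x2 + 0.54x3 + 0.27x4 subject to:
  54x1 + 90x2 + 70x3 + 173x4 ≥ 434   (calories)
  66x1 + 145x2 + 7x3 + 143x4 ≤ 439   (sodium)
  0.1x1 + 4.5x2 + 0.5x3 + 3.2x4 ≤ 4.2   (saturated fat)
  2x1 + 1x3 + 3x4 ≤ 8   (sugar)
  x1, x2, x3, x4 ≥ 0.
The cheapest feasible vertex uses only tofu, peanut butter; broccoli, cheddar are not used. The calories and saturated fat requirements are met with equality.
Solving gives x3 = 4.816, x4 = 0.56.
Cost = 0.54·4.816 + 0.27·0.56 = 2.7518.

£2.75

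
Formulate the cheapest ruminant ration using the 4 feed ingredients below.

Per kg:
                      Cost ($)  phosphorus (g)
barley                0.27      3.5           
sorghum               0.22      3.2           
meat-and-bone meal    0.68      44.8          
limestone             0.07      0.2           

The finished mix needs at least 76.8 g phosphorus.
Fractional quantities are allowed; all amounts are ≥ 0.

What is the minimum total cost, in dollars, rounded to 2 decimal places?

$1.17

This is a linear program. Let x1 = kg of barley, x2 = kg of sorghum, x3 = kg of meat-and-bone meal, x4 = kg of limestone.
min 0.27x1 + 0.22x2 + 0.68x3 + 0.07x4 with:
  3.5x1 + 3.2x2 + 44.8x3 + 0.2x4 ≥ 76.8   (phosphorus)
  x1, x2, x3, x4 ≥ 0.
The minimum-cost mix takes nothing from barley, sorghum, limestone — only meat-and-bone meal. Binding constraint: phosphorus.
Optimal quantities: meat-and-bone meal = 1.714 kg.
Hence cost = 0.68·1.714 = $1.1655.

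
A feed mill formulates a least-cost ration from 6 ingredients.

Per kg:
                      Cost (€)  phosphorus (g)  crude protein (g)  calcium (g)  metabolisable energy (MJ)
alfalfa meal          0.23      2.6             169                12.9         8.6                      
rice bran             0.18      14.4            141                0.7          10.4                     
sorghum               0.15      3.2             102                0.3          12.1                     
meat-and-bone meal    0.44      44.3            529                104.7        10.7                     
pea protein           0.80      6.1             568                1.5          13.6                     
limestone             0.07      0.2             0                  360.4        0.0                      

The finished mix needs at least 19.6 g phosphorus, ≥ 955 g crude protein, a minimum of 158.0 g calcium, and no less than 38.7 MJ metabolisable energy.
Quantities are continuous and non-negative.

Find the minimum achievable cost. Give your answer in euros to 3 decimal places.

€0.922

Set it up as a linear program. Let x1 = kg of alfalfa meal, x2 = kg of rice bran, x3 = kg of sorghum, x4 = kg of meat-and-bone meal, x5 = kg of pea protein, x6 = kg of limestone.
Minimize 0.23x1 + 0.18x2 + 0.15x3 + 0.44x4 + 0.8x5 + 0.07x6 with:
  2.6x1 + 14.4x2 + 3.2x3 + 44.3x4 + 6.1x5 + 0.2x6 ≥ 19.6   (phosphorus)
  169x1 + 141x2 + 102x3 + 529x4 + 568x5 ≥ 955   (crude protein)
  12.9x1 + 0.7x2 + 0.3x3 + 104.7x4 + 1.5x5 + 360.4x6 ≥ 158   (calcium)
  8.6x1 + 10.4x2 + 12.1x3 + 10.7x4 + 13.6x5 ≥ 38.7   (metabolisable energy)
  x1, x2, x3, x4, x5, x6 ≥ 0.
The minimum-cost mix takes nothing from alfalfa meal, rice bran, pea protein — only sorghum, meat-and-bone meal, limestone. There the crude protein, calcium, metabolisable energy constraints are tight.
So sorghum = 1.931 kg, meat-and-bone meal = 1.433 kg, limestone = 0.02052 kg.
Hence cost = 0.15·1.931 + 0.44·1.433 + 0.07·0.02052 = €0.92161.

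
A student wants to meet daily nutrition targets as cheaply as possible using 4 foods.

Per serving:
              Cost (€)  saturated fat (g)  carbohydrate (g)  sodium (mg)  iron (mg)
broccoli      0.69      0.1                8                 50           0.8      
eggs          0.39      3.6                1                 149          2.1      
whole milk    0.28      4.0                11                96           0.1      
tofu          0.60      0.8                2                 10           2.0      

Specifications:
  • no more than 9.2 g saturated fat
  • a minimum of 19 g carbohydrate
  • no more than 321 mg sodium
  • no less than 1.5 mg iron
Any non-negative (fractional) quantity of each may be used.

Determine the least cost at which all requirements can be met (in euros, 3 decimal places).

This is a linear program. Let x1 = servings of broccoli, x2 = servings of eggs, x3 = servings of whole milk, x4 = servings of tofu.
min 0.69x1 + 0.39x2 + 0.28x3 + 0.6x4 subject to:
  0.1x1 + 3.6x2 + 4x3 + 0.8x4 ≤ 9.2   (saturated fat)
  8x1 + 1x2 + 11x3 + 2x4 ≥ 19   (carbohydrate)
  50x1 + 149x2 + 96x3 + 10x4 ≤ 321   (sodium)
  0.8x1 + 2.1x2 + 0.1x3 + 2x4 ≥ 1.5   (iron)
  x1, x2, x3, x4 ≥ 0.
At the optimum only eggs, whole milk are positive (broccoli, tofu = 0). The carbohydrate and iron requirements are met with equality.
So eggs = 0.6348 servings, whole milk = 1.67 servings.
Objective = 0.39·0.6348 + 0.28·1.67 = 0.71517.

€0.715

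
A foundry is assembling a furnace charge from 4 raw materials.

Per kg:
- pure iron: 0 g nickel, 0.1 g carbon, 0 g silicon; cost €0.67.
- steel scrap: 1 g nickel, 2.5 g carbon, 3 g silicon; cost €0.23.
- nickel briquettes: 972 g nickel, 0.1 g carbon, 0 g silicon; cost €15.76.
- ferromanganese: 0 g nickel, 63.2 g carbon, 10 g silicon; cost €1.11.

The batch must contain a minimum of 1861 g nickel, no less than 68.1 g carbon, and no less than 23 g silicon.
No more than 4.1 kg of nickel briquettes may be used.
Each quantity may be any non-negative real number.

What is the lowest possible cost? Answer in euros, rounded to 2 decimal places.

€32.17

Let x1 = kg of pure iron, x2 = kg of steel scrap, x3 = kg of nickel briquettes, x4 = kg of ferromanganese.
min 0.67x1 + 0.23x2 + 15.76x3 + 1.11x4 subject to:
  1x2 + 972x3 ≥ 1861   (nickel)
  0.1x1 + 2.5x2 + 0.1x3 + 63.2x4 ≥ 68.1   (carbon)
  3x2 + 10x4 ≥ 23   (silicon)
  x3 ≤ 4.1
  x1, x2, x3, x4 ≥ 0.
The optimal basis is {steel scrap, nickel briquettes, ferromanganese}; pure iron drops out. The nickel, carbon, silicon requirements are met with equality.
Solving gives x2 = 4.705, x3 = 1.91, x4 = 0.8884.
Objective = 0.23·4.705 + 15.76·1.91 + 1.11·0.8884 = 32.1699.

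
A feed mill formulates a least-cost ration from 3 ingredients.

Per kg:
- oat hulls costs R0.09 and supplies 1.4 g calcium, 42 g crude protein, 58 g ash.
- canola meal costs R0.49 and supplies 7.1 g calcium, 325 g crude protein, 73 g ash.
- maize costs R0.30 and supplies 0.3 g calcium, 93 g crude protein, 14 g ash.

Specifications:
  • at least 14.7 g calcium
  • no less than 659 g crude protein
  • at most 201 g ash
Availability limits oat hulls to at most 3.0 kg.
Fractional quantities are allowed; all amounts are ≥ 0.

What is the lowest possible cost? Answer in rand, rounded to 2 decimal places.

Set it up as a linear program. Let x1 = kg of oat hulls, x2 = kg of canola meal, x3 = kg of maize.
Minimize 0.09x1 + 0.49x2 + 0.3x3 with:
  1.4x1 + 7.1x2 + 0.3x3 ≥ 14.7   (calcium)
  42x1 + 325x2 + 93x3 ≥ 659   (crude protein)
  58x1 + 73x2 + 14x3 ≤ 201   (ash)
  x1 ≤ 3
  x1, x2, x3 ≥ 0.
The minimum-cost mix takes nothing from maize — only oat hulls, canola meal. There the calcium and crude protein constraints are tight.
Solving gives x1 = 0.6288, x2 = 1.946.
Total cost: 0.09·0.6288 + 0.49·1.946 = 1.0101.

R1.01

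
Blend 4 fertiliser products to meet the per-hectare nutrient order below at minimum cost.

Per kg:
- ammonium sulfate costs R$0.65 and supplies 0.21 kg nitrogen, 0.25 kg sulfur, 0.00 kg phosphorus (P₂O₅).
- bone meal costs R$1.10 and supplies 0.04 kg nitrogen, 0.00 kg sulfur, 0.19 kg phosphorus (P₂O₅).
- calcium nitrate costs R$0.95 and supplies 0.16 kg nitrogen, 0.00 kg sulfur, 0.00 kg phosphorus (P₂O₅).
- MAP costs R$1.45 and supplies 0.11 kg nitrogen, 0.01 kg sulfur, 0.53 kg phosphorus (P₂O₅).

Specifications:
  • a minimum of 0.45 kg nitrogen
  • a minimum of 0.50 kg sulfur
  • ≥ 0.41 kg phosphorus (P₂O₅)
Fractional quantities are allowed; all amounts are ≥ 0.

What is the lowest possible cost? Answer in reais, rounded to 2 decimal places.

R$2.40

Set it up as a linear program. Let x1 = kg of ammonium sulfate, x2 = kg of bone meal, x3 = kg of calcium nitrate, x4 = kg of MAP.
Minimise 0.65x1 + 1.1x2 + 0.95x3 + 1.45x4 s.t.:
  0.21x1 + 0.04x2 + 0.16x3 + 0.11x4 ≥ 0.45   (nitrogen)
  0.25x1 + 0.01x4 ≥ 0.5   (sulfur)
  0.19x2 + 0.53x4 ≥ 0.41   (phosphorus (P₂O₅))
  x1, x2, x3, x4 ≥ 0.
At the optimum only ammonium sulfate, MAP are positive (bone meal, calcium nitrate = 0). Binding constraints: sulfur and phosphorus (P₂O₅).
Optimal quantities: ammonium sulfate = 1.969 kg, MAP = 0.7736 kg.
Cost = 0.65·1.969 + 1.45·0.7736 = 2.4016.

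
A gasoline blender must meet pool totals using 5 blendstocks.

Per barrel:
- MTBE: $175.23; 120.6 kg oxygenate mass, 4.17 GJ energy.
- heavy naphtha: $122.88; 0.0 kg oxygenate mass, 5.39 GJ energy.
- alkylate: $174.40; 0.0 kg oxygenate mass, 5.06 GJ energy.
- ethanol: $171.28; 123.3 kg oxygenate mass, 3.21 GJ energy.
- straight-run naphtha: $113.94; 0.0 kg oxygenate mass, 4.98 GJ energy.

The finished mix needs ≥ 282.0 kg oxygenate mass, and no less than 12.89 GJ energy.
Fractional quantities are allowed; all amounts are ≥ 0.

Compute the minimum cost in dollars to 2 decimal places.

Set it up as a linear program. Let x1 = barrels of MTBE, x2 = barrels of heavy naphtha, x3 = barrels of alkylate, x4 = barrels of ethanol, x5 = barrels of straight-run naphtha.
min 175.23x1 + 122.88x2 + 174.4x3 + 171.28x4 + 113.94x5 subject to:
  120.6x1 + 123.3x4 ≥ 282   (oxygenate mass)
  4.17x1 + 5.39x2 + 5.06x3 + 3.21x4 + 4.98x5 ≥ 12.89   (energy)
  x1, x2, x3, x4, x5 ≥ 0.
The cheapest feasible vertex uses only MTBE, heavy naphtha; alkylate, ethanol, straight-run naphtha are not used. Binding constraints: oxygenate mass and energy.
Optimal quantities: MTBE = 2.3383 barrels, heavy naphtha = 0.58242 barrels.
Hence cost = 175.23·2.3383 + 122.88·0.58242 = $481.3081.

$481.31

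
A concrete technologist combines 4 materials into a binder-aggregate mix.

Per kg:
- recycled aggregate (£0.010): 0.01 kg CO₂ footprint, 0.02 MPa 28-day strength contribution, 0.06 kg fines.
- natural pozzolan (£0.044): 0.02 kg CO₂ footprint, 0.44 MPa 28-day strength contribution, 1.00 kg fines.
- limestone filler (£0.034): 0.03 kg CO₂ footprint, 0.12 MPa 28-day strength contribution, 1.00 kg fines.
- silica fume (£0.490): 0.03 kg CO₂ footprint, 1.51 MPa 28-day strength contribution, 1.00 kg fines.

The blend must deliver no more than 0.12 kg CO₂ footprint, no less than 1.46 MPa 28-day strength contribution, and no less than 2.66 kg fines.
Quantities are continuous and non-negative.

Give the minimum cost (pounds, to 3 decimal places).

Let x1 = kg of recycled aggregate, x2 = kg of natural pozzolan, x3 = kg of limestone filler, x4 = kg of silica fume.
Minimise 0.01x1 + 0.044x2 + 0.034x3 + 0.49x4 s.t.:
  0.01x1 + 0.02x2 + 0.03x3 + 0.03x4 ≤ 0.12   (CO₂ footprint)
  0.02x1 + 0.44x2 + 0.12x3 + 1.51x4 ≥ 1.46   (28-day strength contribution)
  0.06x1 + 1x2 + 1x3 + 1x4 ≥ 2.66   (fines)
  x1, x2, x3, x4 ≥ 0.
The optimal basis is {natural pozzolan}; recycled aggregate, limestone filler, silica fume drop out. Binding constraint: 28-day strength contribution.
Optimal quantities: natural pozzolan = 3.318 kg.
Hence cost = 0.044·3.318 = £0.14599.

£0.146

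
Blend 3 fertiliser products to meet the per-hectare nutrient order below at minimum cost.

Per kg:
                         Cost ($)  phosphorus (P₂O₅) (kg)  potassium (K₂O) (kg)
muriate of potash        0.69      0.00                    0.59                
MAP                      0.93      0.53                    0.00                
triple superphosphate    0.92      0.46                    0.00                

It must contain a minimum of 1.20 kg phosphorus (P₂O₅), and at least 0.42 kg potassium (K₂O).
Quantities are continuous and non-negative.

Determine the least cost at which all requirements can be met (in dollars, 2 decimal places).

Treat it as an LP. Let x1 = kg of muriate of potash, x2 = kg of MAP, x3 = kg of triple superphosphate.
Minimize 0.69x1 + 0.93x2 + 0.92x3 s.t.:
  0.53x2 + 0.46x3 ≥ 1.2   (phosphorus (P₂O₅))
  0.59x1 ≥ 0.42   (potassium (K₂O))
  x1, x2, x3 ≥ 0.
The minimum-cost mix takes nothing from triple superphosphate — only muriate of potash, MAP. Binding constraints: phosphorus (P₂O₅) and potassium (K₂O).
Solving gives x1 = 0.7119, x2 = 2.264.
Hence cost = 0.69·0.7119 + 0.93·2.264 = $2.5967.

$2.60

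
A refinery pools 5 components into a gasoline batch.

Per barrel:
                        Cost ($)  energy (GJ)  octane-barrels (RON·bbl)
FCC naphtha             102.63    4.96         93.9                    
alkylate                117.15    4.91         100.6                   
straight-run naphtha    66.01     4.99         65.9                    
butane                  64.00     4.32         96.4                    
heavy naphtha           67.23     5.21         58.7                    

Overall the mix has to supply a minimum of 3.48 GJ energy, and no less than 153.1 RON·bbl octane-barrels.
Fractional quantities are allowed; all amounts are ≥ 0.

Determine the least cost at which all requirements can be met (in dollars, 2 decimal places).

$101.64

Let x1 = barrels of FCC naphtha, x2 = barrels of alkylate, x3 = barrels of straight-run naphtha, x4 = barrels of butane, x5 = barrels of heavy naphtha.
Minimize 102.63x1 + 117.15x2 + 66.01x3 + 64x4 + 67.23x5 with:
  4.96x1 + 4.91x2 + 4.99x3 + 4.32x4 + 5.21x5 ≥ 3.48   (energy)
  93.9x1 + 100.6x2 + 65.9x3 + 96.4x4 + 58.7x5 ≥ 153.1   (octane-barrels)
  x1, x2, x3, x4, x5 ≥ 0.
The optimal basis is {butane}; FCC naphtha, alkylate, straight-run naphtha, heavy naphtha drop out. There the octane-barrels constraint is tight.
Optimal quantities: butane = 1.5882 barrels.
Hence cost = 64·1.5882 = $101.6448.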